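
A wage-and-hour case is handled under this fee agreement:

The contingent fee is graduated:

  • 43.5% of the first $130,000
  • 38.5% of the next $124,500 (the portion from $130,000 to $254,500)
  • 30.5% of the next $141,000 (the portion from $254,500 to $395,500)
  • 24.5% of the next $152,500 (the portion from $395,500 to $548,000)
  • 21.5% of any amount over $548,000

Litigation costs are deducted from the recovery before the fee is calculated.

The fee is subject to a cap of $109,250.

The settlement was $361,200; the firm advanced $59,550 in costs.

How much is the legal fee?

Fee base (net of costs): $361,200 − $59,550 = $301,650
First $130,000 at 43.5% = $56,550.00
Next $124,500 at 38.5% = $47,932.50
Remaining $47,150 at 30.5% = $14,380.75
Fee: $56,550.00 + $47,932.50 + $14,380.75 = $118,863.25
$118,863.25 exceeds the $109,250 cap, so the fee is capped at $109,250.00.

$109,250.00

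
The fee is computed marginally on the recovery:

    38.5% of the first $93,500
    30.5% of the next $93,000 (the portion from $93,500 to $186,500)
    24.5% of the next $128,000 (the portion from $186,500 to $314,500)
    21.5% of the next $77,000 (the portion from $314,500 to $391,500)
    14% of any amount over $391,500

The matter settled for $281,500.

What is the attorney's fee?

First $93,500 at 38.5% = $35,997.50
Next $93,000 at 30.5% = $28,365.00
Remaining $95,000 at 24.5% = $23,275.00
Fee: $35,997.50 + $28,365.00 + $23,275.00 = $87,637.50

$87,637.50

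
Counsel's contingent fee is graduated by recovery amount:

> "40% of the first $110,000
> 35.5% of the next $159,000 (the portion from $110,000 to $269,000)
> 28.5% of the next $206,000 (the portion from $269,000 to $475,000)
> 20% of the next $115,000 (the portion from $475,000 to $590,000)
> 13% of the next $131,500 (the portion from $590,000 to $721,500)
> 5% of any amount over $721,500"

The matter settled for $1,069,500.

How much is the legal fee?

First $110,000 at 40% = $44,000.00
Next $159,000 at 35.5% = $56,445.00
Next $206,000 at 28.5% = $58,710.00
Next $115,000 at 20% = $23,000.00
Next $131,500 at 13% = $17,095.00
Remaining $348,000 at 5% = $17,400.00
Fee: $44,000.00 + $56,445.00 + $58,710.00 + $23,000.00 + $17,095.00 + $17,400.00 = $216,650.00

$216,650.00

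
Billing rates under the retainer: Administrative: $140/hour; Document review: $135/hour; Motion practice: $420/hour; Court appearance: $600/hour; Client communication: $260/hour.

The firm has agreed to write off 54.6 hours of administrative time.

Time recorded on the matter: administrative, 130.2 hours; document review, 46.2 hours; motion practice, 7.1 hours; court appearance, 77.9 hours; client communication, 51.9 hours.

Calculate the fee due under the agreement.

$80,037.00

Administrative: 130.2 × $140 = $18,228.00
Document review: 46.2 × $135 = $6,237.00
Motion practice: 7.1 × $420 = $2,982.00
Court appearance: 77.9 × $600 = $46,740.00
Client communication: 51.9 × $260 = $13,494.00
Subtotal: $87,681.00
Write-off: 54.6 × $140 = $7,644.00
Total: $87,681.00 − $7,644.00 = $80,037.00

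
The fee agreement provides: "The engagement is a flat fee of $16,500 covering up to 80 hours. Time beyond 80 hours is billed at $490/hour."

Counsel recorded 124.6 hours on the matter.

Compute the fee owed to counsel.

$38,354.00

Flat fee: $16,500.00
Excess hours: 124.6 − 80 = 44.6
Overrun: 44.6 × $490 = $21,854.00
Total: $16,500.00 + $21,854.00 = $38,354.00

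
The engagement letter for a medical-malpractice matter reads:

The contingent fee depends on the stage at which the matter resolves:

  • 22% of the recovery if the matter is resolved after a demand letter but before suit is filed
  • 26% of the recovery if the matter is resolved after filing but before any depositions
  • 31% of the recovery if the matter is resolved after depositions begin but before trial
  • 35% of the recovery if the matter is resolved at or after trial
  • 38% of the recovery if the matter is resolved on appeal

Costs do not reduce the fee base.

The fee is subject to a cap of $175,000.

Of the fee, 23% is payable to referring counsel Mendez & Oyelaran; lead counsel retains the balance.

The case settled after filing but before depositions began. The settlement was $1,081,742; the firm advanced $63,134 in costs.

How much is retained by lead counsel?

Fee base is the gross recovery, $1,081,742; costs are reimbursed separately.
The matter settled after filing but before depositions began, so the 26% rate applies.
$1,081,742 × 26% = $281,252.92
$281,252.92 exceeds the $175,000 cap, so the fee is capped at $175,000.00.
Referral share: 23% of $175,000.00 = $40,250.00; lead counsel retains $175,000.00 − $40,250.00 = $134,750.00.

$134,750.00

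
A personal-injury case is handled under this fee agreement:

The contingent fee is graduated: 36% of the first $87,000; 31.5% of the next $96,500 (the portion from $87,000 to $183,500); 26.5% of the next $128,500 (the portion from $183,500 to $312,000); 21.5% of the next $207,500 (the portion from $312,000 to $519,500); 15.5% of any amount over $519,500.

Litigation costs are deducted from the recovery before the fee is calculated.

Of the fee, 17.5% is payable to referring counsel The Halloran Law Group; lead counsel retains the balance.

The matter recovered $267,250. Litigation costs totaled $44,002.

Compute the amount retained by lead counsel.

Fee base (net of costs): $267,250 − $44,002 = $223,248
First $87,000 at 36% = $31,320.00
Next $96,500 at 31.5% = $30,397.50
Remaining $39,748 at 26.5% = $10,533.22
Fee: $31,320.00 + $30,397.50 + $10,533.22 = $72,250.72
Referral share: 17.5% of $72,250.72 = $12,643.88; lead counsel retains $72,250.72 − $12,643.88 = $59,606.84.

$59,606.84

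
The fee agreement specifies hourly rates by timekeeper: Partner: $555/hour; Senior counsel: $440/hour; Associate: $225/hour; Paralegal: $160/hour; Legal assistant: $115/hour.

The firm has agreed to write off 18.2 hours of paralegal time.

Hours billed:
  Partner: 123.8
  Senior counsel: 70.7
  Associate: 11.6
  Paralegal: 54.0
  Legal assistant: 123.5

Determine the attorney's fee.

Partner: 123.8 × $555 = $68,709.00
Senior counsel: 70.7 × $440 = $31,108.00
Associate: 11.6 × $225 = $2,610.00
Paralegal: 54.0 × $160 = $8,640.00
Legal assistant: 123.5 × $115 = $14,202.50
Subtotal: $125,269.50
Write-off: 18.2 × $160 = $2,912.00
Total: $125,269.50 − $2,912.00 = $122,357.50

$122,357.50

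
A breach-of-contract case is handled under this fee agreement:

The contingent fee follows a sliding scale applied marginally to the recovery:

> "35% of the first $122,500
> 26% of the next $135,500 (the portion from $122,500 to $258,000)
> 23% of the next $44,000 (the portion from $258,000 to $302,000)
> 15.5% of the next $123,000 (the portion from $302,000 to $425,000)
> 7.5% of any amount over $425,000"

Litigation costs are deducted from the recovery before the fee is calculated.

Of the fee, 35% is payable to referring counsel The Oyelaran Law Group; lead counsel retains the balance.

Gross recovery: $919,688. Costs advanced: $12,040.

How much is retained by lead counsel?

Fee base (net of costs): $919,688 − $12,040 = $907,648
First $122,500 at 35% = $42,875.00
Next $135,500 at 26% = $35,230.00
Next $44,000 at 23% = $10,120.00
Next $123,000 at 15.5% = $19,065.00
Remaining $482,648 at 7.5% = $36,198.60
Fee: $42,875.00 + $35,230.00 + $10,120.00 + $19,065.00 + $36,198.60 = $143,488.60
Referral share: 35% of $143,488.60 = $50,221.01; lead counsel retains $143,488.60 − $50,221.01 = $93,267.59.

$93,267.59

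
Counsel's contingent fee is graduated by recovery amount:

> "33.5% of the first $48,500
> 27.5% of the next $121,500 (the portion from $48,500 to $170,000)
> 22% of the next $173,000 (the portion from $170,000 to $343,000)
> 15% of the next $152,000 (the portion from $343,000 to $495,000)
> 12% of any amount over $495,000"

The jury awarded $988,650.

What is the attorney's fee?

$169,758.00

First $48,500 at 33.5% = $16,247.50
Next $121,500 at 27.5% = $33,412.50
Next $173,000 at 22% = $38,060.00
Next $152,000 at 15% = $22,800.00
Remaining $493,650 at 12% = $59,238.00
Fee: $16,247.50 + $33,412.50 + $38,060.00 + $22,800.00 + $59,238.00 = $169,758.00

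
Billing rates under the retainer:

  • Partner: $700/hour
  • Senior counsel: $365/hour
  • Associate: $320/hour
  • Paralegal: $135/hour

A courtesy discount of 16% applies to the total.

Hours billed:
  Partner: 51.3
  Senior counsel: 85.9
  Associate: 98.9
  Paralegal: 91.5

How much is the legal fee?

Partner: 51.3 × $700 = $35,910.00
Senior counsel: 85.9 × $365 = $31,353.50
Associate: 98.9 × $320 = $31,648.00
Paralegal: 91.5 × $135 = $12,352.50
Subtotal: $111,264.00
Less 16% discount: −$17,802.24
Total: $111,264.00 − $17,802.24 = $93,461.76

$93,461.76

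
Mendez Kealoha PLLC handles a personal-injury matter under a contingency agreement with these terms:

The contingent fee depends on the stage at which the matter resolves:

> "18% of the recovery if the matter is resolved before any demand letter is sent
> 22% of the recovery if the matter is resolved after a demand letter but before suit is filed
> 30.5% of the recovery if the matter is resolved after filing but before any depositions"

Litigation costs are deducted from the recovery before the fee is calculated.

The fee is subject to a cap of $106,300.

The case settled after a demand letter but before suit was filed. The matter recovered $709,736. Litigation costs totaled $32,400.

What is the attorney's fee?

Fee base (net of costs): $709,736 − $32,400 = $677,336
The matter settled after a demand letter but before suit was filed, so the 22% rate applies.
$677,336 × 22% = $149,013.92
$149,013.92 exceeds the $106,300 cap, so the fee is capped at $106,300.00.

$106,300.00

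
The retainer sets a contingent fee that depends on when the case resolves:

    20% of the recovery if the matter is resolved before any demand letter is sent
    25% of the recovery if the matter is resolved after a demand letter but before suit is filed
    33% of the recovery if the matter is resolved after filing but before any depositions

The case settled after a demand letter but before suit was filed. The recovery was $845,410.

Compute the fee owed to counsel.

The matter settled after a demand letter but before suit was filed, so the 25% rate applies.
$845,410 × 25% = $211,352.50

$211,352.50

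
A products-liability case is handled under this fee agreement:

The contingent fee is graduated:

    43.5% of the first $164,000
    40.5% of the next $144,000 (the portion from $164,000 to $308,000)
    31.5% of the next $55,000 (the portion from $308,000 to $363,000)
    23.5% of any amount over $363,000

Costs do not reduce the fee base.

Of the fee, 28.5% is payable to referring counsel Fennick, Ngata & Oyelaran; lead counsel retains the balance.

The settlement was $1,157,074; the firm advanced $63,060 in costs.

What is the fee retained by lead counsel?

Fee base is the gross recovery, $1,157,074; costs are reimbursed separately.
First $164,000 at 43.5% = $71,340.00
Next $144,000 at 40.5% = $58,320.00
Next $55,000 at 31.5% = $17,325.00
Remaining $794,074 at 23.5% = $186,607.39
Fee: $71,340.00 + $58,320.00 + $17,325.00 + $186,607.39 = $333,592.39
Referral share: 28.5% of $333,592.39 = $95,073.83; lead counsel retains $333,592.39 − $95,073.83 = $238,518.56.

$238,518.56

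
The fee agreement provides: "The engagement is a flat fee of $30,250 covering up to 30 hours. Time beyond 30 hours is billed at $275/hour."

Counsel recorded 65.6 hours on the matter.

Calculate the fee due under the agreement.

Flat fee: $30,250.00
Excess hours: 65.6 − 30 = 35.6
Overrun: 35.6 × $275 = $9,790.00
Total: $30,250.00 + $9,790.00 = $40,040.00

$40,040.00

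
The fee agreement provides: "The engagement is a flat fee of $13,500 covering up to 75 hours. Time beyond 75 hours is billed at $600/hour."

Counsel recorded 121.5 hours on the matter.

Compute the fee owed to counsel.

Flat fee: $13,500.00
Excess hours: 121.5 − 75 = 46.5
Overrun: 46.5 × $600 = $27,900.00
Total: $13,500.00 + $27,900.00 = $41,400.00

$41,400.00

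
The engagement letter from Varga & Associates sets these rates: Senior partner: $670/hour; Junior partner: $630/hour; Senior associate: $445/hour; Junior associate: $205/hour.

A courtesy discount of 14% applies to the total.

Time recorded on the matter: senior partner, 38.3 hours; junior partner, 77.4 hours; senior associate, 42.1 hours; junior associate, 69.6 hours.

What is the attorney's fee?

Senior partner: 38.3 × $670 = $25,661.00
Junior partner: 77.4 × $630 = $48,762.00
Senior associate: 42.1 × $445 = $18,734.50
Junior associate: 69.6 × $205 = $14,268.00
Subtotal: $107,425.50
Less 14% discount: −$15,039.57
Total: $107,425.50 − $15,039.57 = $92,385.93

$92,385.93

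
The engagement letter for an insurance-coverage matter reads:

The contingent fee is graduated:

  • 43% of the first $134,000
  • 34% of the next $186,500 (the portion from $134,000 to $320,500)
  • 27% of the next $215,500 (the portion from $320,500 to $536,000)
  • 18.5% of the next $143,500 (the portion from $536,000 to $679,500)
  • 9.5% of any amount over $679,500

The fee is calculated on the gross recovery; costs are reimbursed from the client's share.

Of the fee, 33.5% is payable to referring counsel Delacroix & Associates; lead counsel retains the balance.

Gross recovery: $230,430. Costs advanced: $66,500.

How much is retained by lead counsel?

Fee base is the gross recovery, $230,430; costs are reimbursed separately.
First $134,000 at 43% = $57,620.00
Remaining $96,430 at 34% = $32,786.20
Fee: $57,620.00 + $32,786.20 = $90,406.20
Referral share: 33.5% of $90,406.20 = $30,286.08; lead counsel retains $90,406.20 − $30,286.08 = $60,120.12.

$60,120.12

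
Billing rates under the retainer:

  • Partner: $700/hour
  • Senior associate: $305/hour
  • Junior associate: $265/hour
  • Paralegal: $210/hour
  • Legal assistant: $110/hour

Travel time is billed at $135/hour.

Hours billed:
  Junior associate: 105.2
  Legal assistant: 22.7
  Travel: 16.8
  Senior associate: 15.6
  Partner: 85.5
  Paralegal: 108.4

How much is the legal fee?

Partner: 85.5 × $700 = $59,850.00
Senior associate: 15.6 × $305 = $4,758.00
Junior associate: 105.2 × $265 = $27,878.00
Paralegal: 108.4 × $210 = $22,764.00
Legal assistant: 22.7 × $110 = $2,497.00
Subtotal: $59,850.00 + $4,758.00 + $27,878.00 + $22,764.00 + $2,497.00 = $117,747.00
Travel: 16.8 × $135 = $2,268.00
Total: $117,747.00 + $2,268.00 = $120,015.00

$120,015.00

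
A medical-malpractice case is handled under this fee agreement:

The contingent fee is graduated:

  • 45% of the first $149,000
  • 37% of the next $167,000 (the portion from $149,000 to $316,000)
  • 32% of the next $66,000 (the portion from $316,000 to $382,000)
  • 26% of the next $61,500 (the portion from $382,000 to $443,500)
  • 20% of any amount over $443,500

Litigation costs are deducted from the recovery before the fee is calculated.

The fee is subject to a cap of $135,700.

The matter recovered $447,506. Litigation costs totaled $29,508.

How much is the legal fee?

$135,700.00

Fee base (net of costs): $447,506 − $29,508 = $417,998
First $149,000 at 45% = $67,050.00
Next $167,000 at 37% = $61,790.00
Next $66,000 at 32% = $21,120.00
Remaining $35,998 at 26% = $9,359.48
Fee: $67,050.00 + $61,790.00 + $21,120.00 + $9,359.48 = $159,319.48
$159,319.48 exceeds the $135,700 cap, so the fee is capped at $135,700.00.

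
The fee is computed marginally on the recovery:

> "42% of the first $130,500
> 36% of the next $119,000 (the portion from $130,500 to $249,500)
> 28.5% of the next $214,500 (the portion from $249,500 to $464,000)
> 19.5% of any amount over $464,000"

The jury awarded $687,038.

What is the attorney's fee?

$202,274.91

First $130,500 at 42% = $54,810.00
Next $119,000 at 36% = $42,840.00
Next $214,500 at 28.5% = $61,132.50
Remaining $223,038 at 19.5% = $43,492.41
Fee: $54,810.00 + $42,840.00 + $61,132.50 + $43,492.41 = $202,274.91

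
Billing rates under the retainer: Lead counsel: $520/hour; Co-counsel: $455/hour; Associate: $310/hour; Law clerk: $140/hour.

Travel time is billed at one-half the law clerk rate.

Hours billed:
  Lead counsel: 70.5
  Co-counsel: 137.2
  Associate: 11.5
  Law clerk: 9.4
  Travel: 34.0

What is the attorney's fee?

Lead counsel: 70.5 × $520 = $36,660.00
Co-counsel: 137.2 × $455 = $62,426.00
Associate: 11.5 × $310 = $3,565.00
Law clerk: 9.4 × $140 = $1,316.00
Subtotal: $36,660.00 + $62,426.00 + $3,565.00 + $1,316.00 = $103,967.00
Travel: 34.0 × ($140 ÷ 2) = 34.0 × $70.00 = $2,380.00
Total: $103,967.00 + $2,380.00 = $106,347.00

$106,347.00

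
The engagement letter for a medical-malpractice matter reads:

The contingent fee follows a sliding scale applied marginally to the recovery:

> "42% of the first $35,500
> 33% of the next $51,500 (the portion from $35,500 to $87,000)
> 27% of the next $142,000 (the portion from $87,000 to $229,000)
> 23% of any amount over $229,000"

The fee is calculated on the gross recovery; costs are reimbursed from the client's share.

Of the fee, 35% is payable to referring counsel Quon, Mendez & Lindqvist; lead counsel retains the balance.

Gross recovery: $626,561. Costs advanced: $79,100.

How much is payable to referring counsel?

Fee base is the gross recovery, $626,561; costs are reimbursed separately.
First $35,500 at 42% = $14,910.00
Next $51,500 at 33% = $16,995.00
Next $142,000 at 27% = $38,340.00
Remaining $397,561 at 23% = $91,439.03
Fee: $14,910.00 + $16,995.00 + $38,340.00 + $91,439.03 = $161,684.03
Referral share: 35% of $161,684.03 = $56,589.41; lead counsel retains $161,684.03 − $56,589.41 = $105,094.62.

$56,589.41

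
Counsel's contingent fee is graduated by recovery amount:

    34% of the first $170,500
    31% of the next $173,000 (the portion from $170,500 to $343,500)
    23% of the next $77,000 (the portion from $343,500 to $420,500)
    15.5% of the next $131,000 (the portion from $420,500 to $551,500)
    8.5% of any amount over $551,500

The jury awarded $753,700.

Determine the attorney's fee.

First $170,500 at 34% = $57,970.00
Next $173,000 at 31% = $53,630.00
Next $77,000 at 23% = $17,710.00
Next $131,000 at 15.5% = $20,305.00
Remaining $202,200 at 8.5% = $17,187.00
Fee: $57,970.00 + $53,630.00 + $17,710.00 + $20,305.00 + $17,187.00 = $166,802.00

$166,802.00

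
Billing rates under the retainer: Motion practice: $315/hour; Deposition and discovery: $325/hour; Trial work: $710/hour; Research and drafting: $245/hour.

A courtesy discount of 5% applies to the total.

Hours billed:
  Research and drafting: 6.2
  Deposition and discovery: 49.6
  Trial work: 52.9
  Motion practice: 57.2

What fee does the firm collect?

$69,555.20

Motion practice: 57.2 × $315 = $18,018.00
Deposition and discovery: 49.6 × $325 = $16,120.00
Trial work: 52.9 × $710 = $37,559.00
Research and drafting: 6.2 × $245 = $1,519.00
Subtotal: $73,216.00
Less 5% discount: −$3,660.80
Total: $73,216.00 − $3,660.80 = $69,555.20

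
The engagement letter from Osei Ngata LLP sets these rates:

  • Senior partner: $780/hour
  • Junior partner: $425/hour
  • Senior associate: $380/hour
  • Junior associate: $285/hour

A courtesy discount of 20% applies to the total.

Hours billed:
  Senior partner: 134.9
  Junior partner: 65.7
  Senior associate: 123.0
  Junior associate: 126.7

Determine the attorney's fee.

Senior partner: 134.9 × $780 = $105,222.00
Junior partner: 65.7 × $425 = $27,922.50
Senior associate: 123.0 × $380 = $46,740.00
Junior associate: 126.7 × $285 = $36,109.50
Subtotal: $215,994.00
Less 20% discount: −$43,198.80
Total: $215,994.00 − $43,198.80 = $172,795.20

$172,795.20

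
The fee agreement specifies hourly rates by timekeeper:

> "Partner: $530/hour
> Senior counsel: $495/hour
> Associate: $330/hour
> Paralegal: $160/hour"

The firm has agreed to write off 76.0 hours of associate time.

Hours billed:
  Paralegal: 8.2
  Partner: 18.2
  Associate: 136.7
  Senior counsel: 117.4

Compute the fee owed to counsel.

Partner: 18.2 × $530 = $9,646.00
Senior counsel: 117.4 × $495 = $58,113.00
Associate: 136.7 × $330 = $45,111.00
Paralegal: 8.2 × $160 = $1,312.00
Subtotal: $114,182.00
Write-off: 76.0 × $330 = $25,080.00
Total: $114,182.00 − $25,080.00 = $89,102.00

$89,102.00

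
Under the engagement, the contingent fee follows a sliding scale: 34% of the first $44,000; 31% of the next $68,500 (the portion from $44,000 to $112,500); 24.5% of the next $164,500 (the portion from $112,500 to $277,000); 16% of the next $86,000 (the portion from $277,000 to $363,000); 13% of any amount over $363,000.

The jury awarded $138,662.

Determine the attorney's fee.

$42,604.69

First $44,000 at 34% = $14,960.00
Next $68,500 at 31% = $21,235.00
Remaining $26,162 at 24.5% = $6,409.69
Fee: $14,960.00 + $21,235.00 + $6,409.69 = $42,604.69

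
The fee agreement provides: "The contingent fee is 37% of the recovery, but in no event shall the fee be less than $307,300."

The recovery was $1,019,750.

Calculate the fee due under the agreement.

37% of $1,019,750 = $377,307.50
That exceeds the $307,300 minimum.

$377,307.50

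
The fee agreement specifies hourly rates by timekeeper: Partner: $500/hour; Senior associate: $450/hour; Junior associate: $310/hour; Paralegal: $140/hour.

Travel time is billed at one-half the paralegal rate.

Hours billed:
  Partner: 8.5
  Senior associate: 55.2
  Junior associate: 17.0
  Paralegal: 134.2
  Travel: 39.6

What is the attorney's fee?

Partner: 8.5 × $500 = $4,250.00
Senior associate: 55.2 × $450 = $24,840.00
Junior associate: 17.0 × $310 = $5,270.00
Paralegal: 134.2 × $140 = $18,788.00
Subtotal: $4,250.00 + $24,840.00 + $5,270.00 + $18,788.00 = $53,148.00
Travel: 39.6 × ($140 ÷ 2) = 39.6 × $70.00 = $2,772.00
Total: $53,148.00 + $2,772.00 = $55,920.00

$55,920.00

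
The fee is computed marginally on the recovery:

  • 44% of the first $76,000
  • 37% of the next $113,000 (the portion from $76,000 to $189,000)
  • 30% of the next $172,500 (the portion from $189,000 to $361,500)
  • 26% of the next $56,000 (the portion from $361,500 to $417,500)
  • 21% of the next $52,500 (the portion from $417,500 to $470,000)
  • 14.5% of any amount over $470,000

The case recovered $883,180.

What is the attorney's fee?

$212,496.10

First $76,000 at 44% = $33,440.00
Next $113,000 at 37% = $41,810.00
Next $172,500 at 30% = $51,750.00
Next $56,000 at 26% = $14,560.00
Next $52,500 at 21% = $11,025.00
Remaining $413,180 at 14.5% = $59,911.10
Fee: $33,440.00 + $41,810.00 + $51,750.00 + $14,560.00 + $11,025.00 + $59,911.10 = $212,496.10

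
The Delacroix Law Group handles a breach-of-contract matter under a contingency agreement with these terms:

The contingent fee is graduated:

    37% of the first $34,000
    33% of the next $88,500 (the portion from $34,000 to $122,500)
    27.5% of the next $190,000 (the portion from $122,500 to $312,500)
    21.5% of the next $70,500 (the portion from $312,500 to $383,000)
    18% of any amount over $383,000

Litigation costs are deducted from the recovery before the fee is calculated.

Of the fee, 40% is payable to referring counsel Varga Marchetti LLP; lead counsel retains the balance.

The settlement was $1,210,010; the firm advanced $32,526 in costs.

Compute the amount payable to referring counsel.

Fee base (net of costs): $1,210,010 − $32,526 = $1,177,484
First $34,000 at 37% = $12,580.00
Next $88,500 at 33% = $29,205.00
Next $190,000 at 27.5% = $52,250.00
Next $70,500 at 21.5% = $15,157.50
Remaining $794,484 at 18% = $143,007.12
Fee: $12,580.00 + $29,205.00 + $52,250.00 + $15,157.50 + $143,007.12 = $252,199.62
Referral share: 40% of $252,199.62 = $100,879.85; lead counsel retains $252,199.62 − $100,879.85 = $151,319.77.

$100,879.85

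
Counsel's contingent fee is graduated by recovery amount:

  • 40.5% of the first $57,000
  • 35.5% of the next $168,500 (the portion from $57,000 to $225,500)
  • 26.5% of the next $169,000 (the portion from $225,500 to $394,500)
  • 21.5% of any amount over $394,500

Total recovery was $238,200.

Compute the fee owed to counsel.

First $57,000 at 40.5% = $23,085.00
Next $168,500 at 35.5% = $59,817.50
Remaining $12,700 at 26.5% = $3,365.50
Fee: $23,085.00 + $59,817.50 + $3,365.50 = $86,268.00

$86,268.00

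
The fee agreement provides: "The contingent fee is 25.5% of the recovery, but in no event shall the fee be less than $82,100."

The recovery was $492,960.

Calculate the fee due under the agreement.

$125,704.80

25.5% of $492,960 = $125,704.80
That exceeds the $82,100 minimum.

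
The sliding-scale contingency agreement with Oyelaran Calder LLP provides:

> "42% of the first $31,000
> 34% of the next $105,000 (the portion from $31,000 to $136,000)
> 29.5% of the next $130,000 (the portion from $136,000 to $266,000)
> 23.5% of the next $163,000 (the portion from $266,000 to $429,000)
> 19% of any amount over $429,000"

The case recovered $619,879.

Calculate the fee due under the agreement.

First $31,000 at 42% = $13,020.00
Next $105,000 at 34% = $35,700.00
Next $130,000 at 29.5% = $38,350.00
Next $163,000 at 23.5% = $38,305.00
Remaining $190,879 at 19% = $36,267.01
Fee: $13,020.00 + $35,700.00 + $38,350.00 + $38,305.00 + $36,267.01 = $161,642.01

$161,642.01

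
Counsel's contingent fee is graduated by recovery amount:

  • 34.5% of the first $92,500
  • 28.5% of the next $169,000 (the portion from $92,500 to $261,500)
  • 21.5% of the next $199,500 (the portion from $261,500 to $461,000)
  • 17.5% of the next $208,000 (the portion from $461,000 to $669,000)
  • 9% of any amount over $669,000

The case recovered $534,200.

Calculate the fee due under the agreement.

$135,780.00

First $92,500 at 34.5% = $31,912.50
Next $169,000 at 28.5% = $48,165.00
Next $199,500 at 21.5% = $42,892.50
Remaining $73,200 at 17.5% = $12,810.00
Fee: $31,912.50 + $48,165.00 + $42,892.50 + $12,810.00 = $135,780.00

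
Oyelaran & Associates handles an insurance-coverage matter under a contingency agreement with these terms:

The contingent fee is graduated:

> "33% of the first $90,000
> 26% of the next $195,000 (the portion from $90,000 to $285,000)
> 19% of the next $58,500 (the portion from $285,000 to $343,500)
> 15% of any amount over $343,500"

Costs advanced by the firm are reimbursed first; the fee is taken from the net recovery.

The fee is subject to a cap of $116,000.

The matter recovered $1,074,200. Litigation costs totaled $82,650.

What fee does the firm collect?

Fee base (net of costs): $1,074,200 − $82,650 = $991,550
First $90,000 at 33% = $29,700.00
Next $195,000 at 26% = $50,700.00
Next $58,500 at 19% = $11,115.00
Remaining $648,050 at 15% = $97,207.50
Fee: $29,700.00 + $50,700.00 + $11,115.00 + $97,207.50 = $188,722.50
$188,722.50 exceeds the $116,000 cap, so the fee is capped at $116,000.00.

$116,000.00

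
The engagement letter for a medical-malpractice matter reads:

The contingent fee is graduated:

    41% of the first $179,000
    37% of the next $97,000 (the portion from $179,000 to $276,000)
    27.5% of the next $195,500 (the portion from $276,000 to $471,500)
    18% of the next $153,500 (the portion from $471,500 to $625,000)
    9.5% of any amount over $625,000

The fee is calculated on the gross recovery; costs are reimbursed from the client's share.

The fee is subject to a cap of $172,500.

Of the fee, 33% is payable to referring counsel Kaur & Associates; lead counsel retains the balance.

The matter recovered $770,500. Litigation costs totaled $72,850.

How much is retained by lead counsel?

Fee base is the gross recovery, $770,500; costs are reimbursed separately.
First $179,000 at 41% = $73,390.00
Next $97,000 at 37% = $35,890.00
Next $195,500 at 27.5% = $53,762.50
Next $153,500 at 18% = $27,630.00
Remaining $145,500 at 9.5% = $13,822.50
Fee: $73,390.00 + $35,890.00 + $53,762.50 + $27,630.00 + $13,822.50 = $204,495.00
$204,495.00 exceeds the $172,500 cap, so the fee is capped at $172,500.00.
Referral share: 33% of $172,500.00 = $56,925.00; lead counsel retains $172,500.00 − $56,925.00 = $115,575.00.

$115,575.00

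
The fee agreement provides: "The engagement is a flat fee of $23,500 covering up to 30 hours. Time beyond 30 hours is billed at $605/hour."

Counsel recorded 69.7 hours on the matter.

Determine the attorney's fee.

Flat fee: $23,500.00
Excess hours: 69.7 − 30 = 39.7
Overrun: 39.7 × $605 = $24,018.50
Total: $23,500.00 + $24,018.50 = $47,518.50

$47,518.50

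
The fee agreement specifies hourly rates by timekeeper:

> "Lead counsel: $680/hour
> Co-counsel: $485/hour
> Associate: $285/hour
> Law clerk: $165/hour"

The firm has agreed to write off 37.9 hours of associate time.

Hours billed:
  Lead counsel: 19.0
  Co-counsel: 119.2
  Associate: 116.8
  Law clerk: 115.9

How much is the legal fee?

Lead counsel: 19.0 × $680 = $12,920.00
Co-counsel: 119.2 × $485 = $57,812.00
Associate: 116.8 × $285 = $33,288.00
Law clerk: 115.9 × $165 = $19,123.50
Subtotal: $123,143.50
Write-off: 37.9 × $285 = $10,801.50
Total: $123,143.50 − $10,801.50 = $112,342.00

$112,342.00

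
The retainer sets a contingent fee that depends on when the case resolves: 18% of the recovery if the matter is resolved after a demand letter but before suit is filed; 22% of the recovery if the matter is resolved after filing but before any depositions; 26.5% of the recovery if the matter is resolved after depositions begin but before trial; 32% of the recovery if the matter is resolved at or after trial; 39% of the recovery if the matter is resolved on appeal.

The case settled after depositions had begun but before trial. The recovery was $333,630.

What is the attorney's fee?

$88,411.95

The matter settled after depositions had begun but before trial, so the 26.5% rate applies.
$333,630 × 26.5% = $88,411.95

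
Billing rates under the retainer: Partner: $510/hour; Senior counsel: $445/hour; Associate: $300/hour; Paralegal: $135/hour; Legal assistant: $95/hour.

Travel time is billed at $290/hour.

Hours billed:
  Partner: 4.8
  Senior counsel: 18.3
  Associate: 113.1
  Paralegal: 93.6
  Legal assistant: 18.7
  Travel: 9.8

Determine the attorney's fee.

Partner: 4.8 × $510 = $2,448.00
Senior counsel: 18.3 × $445 = $8,143.50
Associate: 113.1 × $300 = $33,930.00
Paralegal: 93.6 × $135 = $12,636.00
Legal assistant: 18.7 × $95 = $1,776.50
Subtotal: $2,448.00 + $8,143.50 + $33,930.00 + $12,636.00 + $1,776.50 = $58,934.00
Travel: 9.8 × $290 = $2,842.00
Total: $58,934.00 + $2,842.00 = $61,776.00

$61,776.00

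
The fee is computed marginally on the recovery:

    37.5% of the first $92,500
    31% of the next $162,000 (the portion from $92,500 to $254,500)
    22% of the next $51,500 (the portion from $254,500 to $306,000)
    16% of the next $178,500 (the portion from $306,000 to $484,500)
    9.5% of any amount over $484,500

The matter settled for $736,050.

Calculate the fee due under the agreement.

First $92,500 at 37.5% = $34,687.50
Next $162,000 at 31% = $50,220.00
Next $51,500 at 22% = $11,330.00
Next $178,500 at 16% = $28,560.00
Remaining $251,550 at 9.5% = $23,897.25
Fee: $34,687.50 + $50,220.00 + $11,330.00 + $28,560.00 + $23,897.25 = $148,694.75

$148,694.75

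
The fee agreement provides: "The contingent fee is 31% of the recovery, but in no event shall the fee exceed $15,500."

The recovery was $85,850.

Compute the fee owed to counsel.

31% of $85,850 = $26,613.50
That exceeds the $15,500 cap, so the fee is capped at $15,500.

$15,500.00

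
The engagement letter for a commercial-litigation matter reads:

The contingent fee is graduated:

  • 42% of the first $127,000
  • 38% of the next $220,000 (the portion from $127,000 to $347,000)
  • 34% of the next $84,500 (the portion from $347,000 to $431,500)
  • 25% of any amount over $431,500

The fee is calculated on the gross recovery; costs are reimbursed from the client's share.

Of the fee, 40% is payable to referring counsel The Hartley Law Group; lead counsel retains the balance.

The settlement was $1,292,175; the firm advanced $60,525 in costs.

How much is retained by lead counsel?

$228,503.25

Fee base is the gross recovery, $1,292,175; costs are reimbursed separately.
First $127,000 at 42% = $53,340.00
Next $220,000 at 38% = $83,600.00
Next $84,500 at 34% = $28,730.00
Remaining $860,675 at 25% = $215,168.75
Fee: $53,340.00 + $83,600.00 + $28,730.00 + $215,168.75 = $380,838.75
Referral share: 40% of $380,838.75 = $152,335.50; lead counsel retains $380,838.75 − $152,335.50 = $228,503.25.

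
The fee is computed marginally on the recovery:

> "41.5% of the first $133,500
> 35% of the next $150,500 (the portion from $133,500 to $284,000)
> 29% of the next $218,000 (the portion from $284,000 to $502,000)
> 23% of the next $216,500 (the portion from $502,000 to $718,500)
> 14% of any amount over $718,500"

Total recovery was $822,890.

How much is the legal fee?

$235,707.10

First $133,500 at 41.5% = $55,402.50
Next $150,500 at 35% = $52,675.00
Next $218,000 at 29% = $63,220.00
Next $216,500 at 23% = $49,795.00
Remaining $104,390 at 14% = $14,614.60
Fee: $55,402.50 + $52,675.00 + $63,220.00 + $49,795.00 + $14,614.60 = $235,707.10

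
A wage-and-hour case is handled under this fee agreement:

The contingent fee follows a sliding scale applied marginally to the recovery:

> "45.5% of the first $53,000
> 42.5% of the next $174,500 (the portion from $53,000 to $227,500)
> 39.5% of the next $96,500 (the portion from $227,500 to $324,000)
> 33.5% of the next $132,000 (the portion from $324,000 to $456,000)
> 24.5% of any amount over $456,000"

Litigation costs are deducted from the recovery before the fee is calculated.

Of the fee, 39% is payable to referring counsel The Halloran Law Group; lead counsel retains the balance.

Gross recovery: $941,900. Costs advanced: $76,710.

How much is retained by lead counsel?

Fee base (net of costs): $941,900 − $76,710 = $865,190
First $53,000 at 45.5% = $24,115.00
Next $174,500 at 42.5% = $74,162.50
Next $96,500 at 39.5% = $38,117.50
Next $132,000 at 33.5% = $44,220.00
Remaining $409,190 at 24.5% = $100,251.55
Fee: $24,115.00 + $74,162.50 + $38,117.50 + $44,220.00 + $100,251.55 = $280,866.55
Referral share: 39% of $280,866.55 = $109,537.95; lead counsel retains $280,866.55 − $109,537.95 = $171,328.60.

$171,328.60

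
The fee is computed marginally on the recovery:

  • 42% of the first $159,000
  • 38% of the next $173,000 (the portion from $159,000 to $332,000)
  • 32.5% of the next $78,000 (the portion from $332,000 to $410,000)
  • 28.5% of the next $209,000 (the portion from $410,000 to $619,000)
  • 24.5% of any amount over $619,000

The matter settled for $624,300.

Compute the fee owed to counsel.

$218,733.50

First $159,000 at 42% = $66,780.00
Next $173,000 at 38% = $65,740.00
Next $78,000 at 32.5% = $25,350.00
Next $209,000 at 28.5% = $59,565.00
Remaining $5,300 at 24.5% = $1,298.50
Fee: $66,780.00 + $65,740.00 + $25,350.00 + $59,565.00 + $1,298.50 = $218,733.50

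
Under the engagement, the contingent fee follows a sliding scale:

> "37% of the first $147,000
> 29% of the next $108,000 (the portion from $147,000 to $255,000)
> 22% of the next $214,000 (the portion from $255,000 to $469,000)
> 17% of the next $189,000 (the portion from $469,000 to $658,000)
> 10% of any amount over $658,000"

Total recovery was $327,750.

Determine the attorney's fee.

$101,715.00

First $147,000 at 37% = $54,390.00
Next $108,000 at 29% = $31,320.00
Remaining $72,750 at 22% = $16,005.00
Fee: $54,390.00 + $31,320.00 + $16,005.00 = $101,715.00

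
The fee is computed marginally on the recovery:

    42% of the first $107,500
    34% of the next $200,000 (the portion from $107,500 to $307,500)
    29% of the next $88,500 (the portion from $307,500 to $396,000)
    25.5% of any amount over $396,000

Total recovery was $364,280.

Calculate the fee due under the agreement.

$129,616.20

First $107,500 at 42% = $45,150.00
Next $200,000 at 34% = $68,000.00
Remaining $56,780 at 29% = $16,466.20
Fee: $45,150.00 + $68,000.00 + $16,466.20 = $129,616.20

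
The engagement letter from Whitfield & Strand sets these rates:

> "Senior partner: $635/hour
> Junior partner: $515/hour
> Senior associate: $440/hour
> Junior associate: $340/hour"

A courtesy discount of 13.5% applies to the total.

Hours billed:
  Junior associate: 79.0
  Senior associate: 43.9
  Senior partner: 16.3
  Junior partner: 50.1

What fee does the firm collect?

$71,213.72

Senior partner: 16.3 × $635 = $10,350.50
Junior partner: 50.1 × $515 = $25,801.50
Senior associate: 43.9 × $440 = $19,316.00
Junior associate: 79.0 × $340 = $26,860.00
Subtotal: $82,328.00
Less 13.5% discount: −$11,114.28
Total: $82,328.00 − $11,114.28 = $71,213.72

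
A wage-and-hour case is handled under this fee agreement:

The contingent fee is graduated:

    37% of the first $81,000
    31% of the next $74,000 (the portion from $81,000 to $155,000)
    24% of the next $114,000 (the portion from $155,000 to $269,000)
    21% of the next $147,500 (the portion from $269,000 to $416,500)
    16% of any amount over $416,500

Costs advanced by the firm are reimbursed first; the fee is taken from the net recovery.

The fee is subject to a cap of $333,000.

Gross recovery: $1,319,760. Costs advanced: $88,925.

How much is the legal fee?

Fee base (net of costs): $1,319,760 − $88,925 = $1,230,835
First $81,000 at 37% = $29,970.00
Next $74,000 at 31% = $22,940.00
Next $114,000 at 24% = $27,360.00
Next $147,500 at 21% = $30,975.00
Remaining $814,335 at 16% = $130,293.60
Fee: $29,970.00 + $22,940.00 + $27,360.00 + $30,975.00 + $130,293.60 = $241,538.60
$241,538.60 is under the $333,000 cap.

$241,538.60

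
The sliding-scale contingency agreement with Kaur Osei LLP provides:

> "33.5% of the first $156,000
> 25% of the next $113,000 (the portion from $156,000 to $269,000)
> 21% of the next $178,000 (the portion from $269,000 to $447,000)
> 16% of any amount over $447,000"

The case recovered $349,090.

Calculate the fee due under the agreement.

$97,328.90

First $156,000 at 33.5% = $52,260.00
Next $113,000 at 25% = $28,250.00
Remaining $80,090 at 21% = $16,818.90
Fee: $52,260.00 + $28,250.00 + $16,818.90 = $97,328.90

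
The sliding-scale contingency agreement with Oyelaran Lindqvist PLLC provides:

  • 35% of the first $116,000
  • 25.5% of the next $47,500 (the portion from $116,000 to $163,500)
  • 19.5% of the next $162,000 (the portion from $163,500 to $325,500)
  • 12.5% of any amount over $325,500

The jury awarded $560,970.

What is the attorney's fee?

First $116,000 at 35% = $40,600.00
Next $47,500 at 25.5% = $12,112.50
Next $162,000 at 19.5% = $31,590.00
Remaining $235,470 at 12.5% = $29,433.75
Fee: $40,600.00 + $12,112.50 + $31,590.00 + $29,433.75 = $113,736.25

$113,736.25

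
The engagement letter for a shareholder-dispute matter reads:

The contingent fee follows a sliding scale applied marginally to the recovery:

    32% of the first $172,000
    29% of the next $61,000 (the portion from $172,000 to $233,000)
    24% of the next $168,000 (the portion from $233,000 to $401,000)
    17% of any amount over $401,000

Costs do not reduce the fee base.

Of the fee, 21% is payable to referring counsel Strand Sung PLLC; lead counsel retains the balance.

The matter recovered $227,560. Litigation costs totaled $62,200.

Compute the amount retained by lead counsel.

$56,210.40

Fee base is the gross recovery, $227,560; costs are reimbursed separately.
First $172,000 at 32% = $55,040.00
Remaining $55,560 at 29% = $16,112.40
Fee: $55,040.00 + $16,112.40 = $71,152.40
Referral share: 21% of $71,152.40 = $14,942.00; lead counsel retains $71,152.40 − $14,942.00 = $56,210.40.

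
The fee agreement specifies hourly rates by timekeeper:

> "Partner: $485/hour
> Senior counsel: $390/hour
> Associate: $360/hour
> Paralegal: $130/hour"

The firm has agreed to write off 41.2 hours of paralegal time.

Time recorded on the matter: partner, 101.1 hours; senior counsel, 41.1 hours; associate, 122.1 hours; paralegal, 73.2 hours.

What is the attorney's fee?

Partner: 101.1 × $485 = $49,033.50
Senior counsel: 41.1 × $390 = $16,029.00
Associate: 122.1 × $360 = $43,956.00
Paralegal: 73.2 × $130 = $9,516.00
Subtotal: $118,534.50
Write-off: 41.2 × $130 = $5,356.00
Total: $118,534.50 − $5,356.00 = $113,178.50

$113,178.50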